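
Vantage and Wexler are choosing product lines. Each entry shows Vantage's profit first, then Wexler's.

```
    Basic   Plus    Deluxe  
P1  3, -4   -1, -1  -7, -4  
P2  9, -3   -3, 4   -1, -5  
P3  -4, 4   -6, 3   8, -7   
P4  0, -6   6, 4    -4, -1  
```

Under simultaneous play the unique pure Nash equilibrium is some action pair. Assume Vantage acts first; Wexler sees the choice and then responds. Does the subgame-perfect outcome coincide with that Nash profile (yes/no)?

yes

Wexler best-responds to each possible Vantage move:
- P1: Wexler compares -4, -1, -4 and picks Plus; Vantage would get -1.
- P2: Wexler compares -3, 4, -5 and picks Plus; Vantage would get -3.
- P3: Wexler compares 4, 3, -7 and picks Basic; Vantage would get -4.
- P4: Wexler compares -6, 4, -1 and picks Plus; Vantage would get 6.
Maximizing over -1, -3, -4, 6, Vantage chooses P4. Subgame-perfect outcome: (P4, Plus) with payoffs (6, 4).
For the simultaneous game, intersect best replies.
Vantage's best replies: Basic→P2; Plus→P4; Deluxe→P3.
Wexler's best replies: P1→Plus; P2→Plus; P3→Basic; P4→Plus.
Only (P4, Plus) has each player best-responding; Nash payoffs (6, 4).
Sequential outcome (P4, Plus) coincides with the Nash profile (P4, Plus).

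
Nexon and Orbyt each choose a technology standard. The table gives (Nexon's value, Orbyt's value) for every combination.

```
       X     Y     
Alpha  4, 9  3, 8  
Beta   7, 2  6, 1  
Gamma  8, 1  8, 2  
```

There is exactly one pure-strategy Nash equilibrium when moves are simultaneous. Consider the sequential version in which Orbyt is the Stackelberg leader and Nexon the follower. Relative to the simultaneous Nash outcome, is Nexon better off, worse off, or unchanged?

Solve by backward induction (Orbyt leads).
- X → Nexon plays Gamma (best of 4, 7, 8); Orbyt gets 1.
- Y → Nexon plays Gamma (best of 3, 6, 8); Orbyt gets 2.
Maximizing over 1, 2, Orbyt chooses Y. Subgame-perfect outcome: (Gamma, Y) with payoffs (8, 2).
Now find the simultaneous Nash equilibrium.
Nexon's best replies: X→Gamma; Y→Gamma.
Orbyt's best replies: Alpha→X; Beta→X; Gamma→Y.
Only (Gamma, Y) has each player best-responding; Nash payoffs (8, 2).
Nexon earns 8 sequentially versus 8 at the Nash outcome: unchanged.

unchanged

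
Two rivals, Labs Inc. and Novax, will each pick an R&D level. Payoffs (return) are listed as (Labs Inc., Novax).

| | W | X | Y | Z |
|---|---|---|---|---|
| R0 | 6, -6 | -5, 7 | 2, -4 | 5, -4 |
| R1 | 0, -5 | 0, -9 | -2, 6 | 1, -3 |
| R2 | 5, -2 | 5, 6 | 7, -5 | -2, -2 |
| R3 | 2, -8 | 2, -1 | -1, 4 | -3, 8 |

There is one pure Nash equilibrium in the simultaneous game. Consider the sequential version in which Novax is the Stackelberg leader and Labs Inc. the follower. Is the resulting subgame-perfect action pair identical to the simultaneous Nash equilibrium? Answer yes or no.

yes

Solve by backward induction (Novax leads).
- W: BR = R0, leader payoff -6.
- X: BR = R2, leader payoff 6.
- Y: BR = R2, leader payoff -5.
- Z: BR = R0, leader payoff -4.
Among -6, 6, -5, -4, the best is 6 at X. Subgame-perfect outcome: (R2, X) with payoffs (5, 6).
Now find the simultaneous Nash equilibrium.
Labs Inc.'s best replies: W→R0; X→R2; Y→R2; Z→R0.
Novax's best replies: R0→X; R1→Y; R2→X; R3→Z.
Only (R2, X) has each player best-responding; Nash payoffs (5, 6).
Sequential outcome (R2, X) coincides with the Nash profile (R2, X).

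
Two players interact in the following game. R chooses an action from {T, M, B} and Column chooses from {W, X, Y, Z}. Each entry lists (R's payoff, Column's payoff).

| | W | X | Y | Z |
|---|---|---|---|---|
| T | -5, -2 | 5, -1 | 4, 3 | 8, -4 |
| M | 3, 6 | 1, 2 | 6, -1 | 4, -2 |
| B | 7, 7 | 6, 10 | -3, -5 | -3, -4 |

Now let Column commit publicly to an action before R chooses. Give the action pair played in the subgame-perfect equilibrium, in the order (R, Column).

(B, X)

Work backward from R's decision.
- W: R compares -5, 3, 7 and picks B; Column would get 7.
- X: R compares 5, 1, 6 and picks B; Column would get 10.
- Y: R compares 4, 6, -3 and picks M; Column would get -1.
- Z: R compares 8, 4, -3 and picks T; Column would get -4.
Maximizing over 7, 10, -1, -4, Column chooses X. Subgame-perfect outcome: (B, X) with payoffs (6, 10).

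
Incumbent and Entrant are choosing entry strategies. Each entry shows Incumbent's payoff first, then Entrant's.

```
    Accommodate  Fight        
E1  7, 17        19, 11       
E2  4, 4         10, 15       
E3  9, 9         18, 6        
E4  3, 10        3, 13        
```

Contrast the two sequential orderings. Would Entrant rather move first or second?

second

If Incumbent leads: Entrant's best replies are E1→Accommodate, E2→Fight, E3→Accommodate, E4→Fight; Incumbent's induced payoffs 7, 10, 9, 3; outcome (E2, Fight), payoffs (10, 15).
If Entrant leads: Incumbent's best replies are Accommodate→E3, Fight→E1; Entrant's induced payoffs 9, 11; outcome (E1, Fight), payoffs (19, 11).
Entrant gets 11 moving first and 15 moving second, so Entrant prefers to move second.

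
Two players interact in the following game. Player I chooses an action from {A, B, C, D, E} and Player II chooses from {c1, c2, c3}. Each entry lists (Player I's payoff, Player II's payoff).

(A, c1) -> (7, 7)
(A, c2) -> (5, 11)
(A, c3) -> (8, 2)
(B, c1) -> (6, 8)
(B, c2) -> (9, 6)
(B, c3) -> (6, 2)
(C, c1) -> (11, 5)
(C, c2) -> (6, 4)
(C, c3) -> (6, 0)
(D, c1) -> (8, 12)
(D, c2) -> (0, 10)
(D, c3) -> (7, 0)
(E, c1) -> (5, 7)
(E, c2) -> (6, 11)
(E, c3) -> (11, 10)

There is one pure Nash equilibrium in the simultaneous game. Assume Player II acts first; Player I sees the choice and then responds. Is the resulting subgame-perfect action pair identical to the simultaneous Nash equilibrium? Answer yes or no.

Solve by backward induction (Player II leads).
- c1: Player I compares 7, 6, 11, 8, 5 and picks C; Player II would get 5.
- c2: Player I compares 5, 9, 6, 0, 6 and picks B; Player II would get 6.
- c3: Player I compares 8, 6, 6, 7, 11 and picks E; Player II would get 10.
Maximizing over 5, 6, 10, Player II chooses c3. Subgame-perfect outcome: (E, c3) with payoffs (11, 10).
For the simultaneous game, intersect best replies.
Player I's best replies: c1→C; c2→B; c3→E.
Player II's best replies: A→c2; B→c1; C→c1; D→c1; E→c2.
Only (C, c1) has each player best-responding; Nash payoffs (11, 5).
Sequential outcome (E, c3) differs from the Nash profile (C, c1).

no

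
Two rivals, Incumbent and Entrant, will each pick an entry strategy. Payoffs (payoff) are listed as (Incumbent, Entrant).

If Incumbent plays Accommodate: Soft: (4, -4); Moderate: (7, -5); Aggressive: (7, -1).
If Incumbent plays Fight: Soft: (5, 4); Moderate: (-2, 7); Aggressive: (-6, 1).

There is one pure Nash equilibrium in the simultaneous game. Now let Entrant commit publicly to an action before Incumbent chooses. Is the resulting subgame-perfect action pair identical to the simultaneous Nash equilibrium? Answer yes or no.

Work backward from Incumbent's decision.
- Soft: BR = Fight, leader payoff 4.
- Moderate: BR = Accommodate, leader payoff -5.
- Aggressive: BR = Accommodate, leader payoff -1.
Maximizing over 4, -5, -1, Entrant chooses Soft. Subgame-perfect outcome: (Fight, Soft) with payoffs (5, 4).
Under simultaneous play:
Incumbent's best replies: Soft→Fight; Moderate→Accommodate; Aggressive→Accommodate.
Entrant's best replies: Accommodate→Aggressive; Fight→Moderate.
Only (Accommodate, Aggressive) has each player best-responding; Nash payoffs (7, -1).
Sequential outcome (Fight, Soft) differs from the Nash profile (Accommodate, Aggressive).

no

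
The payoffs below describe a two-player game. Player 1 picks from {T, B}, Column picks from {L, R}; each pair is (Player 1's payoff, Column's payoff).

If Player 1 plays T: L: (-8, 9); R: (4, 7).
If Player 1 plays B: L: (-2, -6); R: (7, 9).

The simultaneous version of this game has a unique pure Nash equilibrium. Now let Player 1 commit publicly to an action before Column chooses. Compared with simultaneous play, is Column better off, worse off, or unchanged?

Solve by backward induction (Player 1 leads).
- T: Column compares 9, 7 and picks L; Player 1 would get -8.
- B: Column compares -6, 9 and picks R; Player 1 would get 7.
Among -8, 7, the best is 7 at B. Subgame-perfect outcome: (B, R) with payoffs (7, 9).
Under simultaneous play:
Player 1's best replies: L→B; R→B.
Column's best replies: T→L; B→R.
The unique mutual best reply is (B, R), giving (7, 9).
Column earns 9 sequentially versus 9 at the Nash outcome: unchanged.

unchanged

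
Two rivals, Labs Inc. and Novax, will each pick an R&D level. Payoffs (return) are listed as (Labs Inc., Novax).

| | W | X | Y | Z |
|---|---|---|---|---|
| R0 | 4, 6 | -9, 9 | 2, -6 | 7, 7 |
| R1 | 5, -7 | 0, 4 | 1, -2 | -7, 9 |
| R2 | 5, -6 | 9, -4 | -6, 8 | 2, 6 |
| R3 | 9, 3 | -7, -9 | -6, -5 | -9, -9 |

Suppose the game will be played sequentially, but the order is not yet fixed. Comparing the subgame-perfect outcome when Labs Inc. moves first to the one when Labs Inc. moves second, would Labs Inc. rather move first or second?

If Labs Inc. leads: Novax's best replies are R0→X, R1→Z, R2→Y, R3→W; Labs Inc.'s induced payoffs -9, -7, -6, 9; outcome (R3, W), payoffs (9, 3).
If Novax leads: Labs Inc.'s best replies are W→R3, X→R2, Y→R0, Z→R0; Novax's induced payoffs 3, -4, -6, 7; outcome (R0, Z), payoffs (7, 7).
Labs Inc. gets 9 moving first and 7 moving second, so Labs Inc. prefers to move first.

first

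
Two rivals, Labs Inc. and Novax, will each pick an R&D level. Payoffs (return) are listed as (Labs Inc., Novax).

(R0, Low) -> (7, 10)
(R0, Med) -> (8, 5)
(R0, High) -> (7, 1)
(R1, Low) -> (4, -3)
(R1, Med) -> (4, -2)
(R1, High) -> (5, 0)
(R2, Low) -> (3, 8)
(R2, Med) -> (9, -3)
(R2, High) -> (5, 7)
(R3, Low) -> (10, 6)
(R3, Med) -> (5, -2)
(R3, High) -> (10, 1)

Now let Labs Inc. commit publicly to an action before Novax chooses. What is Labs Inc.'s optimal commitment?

Backward induction with Labs Inc. moving first.
- R0: Novax compares 10, 5, 1 and picks Low; Labs Inc. would get 7.
- R1: Novax compares -3, -2, 0 and picks High; Labs Inc. would get 5.
- R2: Novax compares 8, -3, 7 and picks Low; Labs Inc. would get 3.
- R3: Novax compares 6, -2, 1 and picks Low; Labs Inc. would get 10.
Among 7, 5, 3, 10, the best is 10 at R3. Subgame-perfect outcome: (R3, Low) with payoffs (10, 6).

R3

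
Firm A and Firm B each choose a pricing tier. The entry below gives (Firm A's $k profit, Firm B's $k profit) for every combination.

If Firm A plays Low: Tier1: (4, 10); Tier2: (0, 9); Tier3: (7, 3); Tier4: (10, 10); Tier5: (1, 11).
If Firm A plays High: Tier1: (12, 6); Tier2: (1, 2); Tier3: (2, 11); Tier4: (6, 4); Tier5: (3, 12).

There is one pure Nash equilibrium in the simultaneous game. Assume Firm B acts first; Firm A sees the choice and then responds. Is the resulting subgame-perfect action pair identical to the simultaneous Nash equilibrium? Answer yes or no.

Backward induction with Firm B moving first.
- Tier1: Firm A compares 4, 12 and picks High; Firm B would get 6.
- Tier2: Firm A compares 0, 1 and picks High; Firm B would get 2.
- Tier3: Firm A compares 7, 2 and picks Low; Firm B would get 3.
- Tier4: Firm A compares 10, 6 and picks Low; Firm B would get 10.
- Tier5: Firm A compares 1, 3 and picks High; Firm B would get 12.
Maximizing over 6, 2, 3, 10, 12, Firm B chooses Tier5. Subgame-perfect outcome: (High, Tier5) with payoffs (3, 12).
Under simultaneous play:
Firm A's best replies: Tier1→High; Tier2→High; Tier3→Low; Tier4→Low; Tier5→High.
Firm B's best replies: Low→Tier5; High→Tier5.
Only (High, Tier5) has each player best-responding; Nash payoffs (3, 12).
Sequential outcome (High, Tier5) coincides with the Nash profile (High, Tier5).

yes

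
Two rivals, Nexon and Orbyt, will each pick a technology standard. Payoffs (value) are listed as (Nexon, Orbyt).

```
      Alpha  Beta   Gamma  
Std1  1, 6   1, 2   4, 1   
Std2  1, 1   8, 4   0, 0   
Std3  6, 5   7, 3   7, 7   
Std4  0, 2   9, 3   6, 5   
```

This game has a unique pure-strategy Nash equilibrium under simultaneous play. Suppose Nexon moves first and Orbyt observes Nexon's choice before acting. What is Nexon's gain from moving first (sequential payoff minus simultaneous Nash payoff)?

Orbyt best-responds to each possible Nexon move:
- Std1: BR = Alpha, leader payoff 1.
- Std2: BR = Beta, leader payoff 8.
- Std3: BR = Gamma, leader payoff 7.
- Std4: BR = Gamma, leader payoff 6.
Nexon's induced payoffs are 1, 8, 7, 6, so Nexon commits to Std2. Subgame-perfect outcome: (Std2, Beta) with payoffs (8, 4).
For the simultaneous game, intersect best replies.
Nexon's best replies: Alpha→Std3; Beta→Std4; Gamma→Std3.
Orbyt's best replies: Std1→Alpha; Std2→Beta; Std3→Gamma; Std4→Gamma.
The unique mutual best reply is (Std3, Gamma), giving (7, 7).
Nexon's commitment gain: 8 − 7 = 1.

1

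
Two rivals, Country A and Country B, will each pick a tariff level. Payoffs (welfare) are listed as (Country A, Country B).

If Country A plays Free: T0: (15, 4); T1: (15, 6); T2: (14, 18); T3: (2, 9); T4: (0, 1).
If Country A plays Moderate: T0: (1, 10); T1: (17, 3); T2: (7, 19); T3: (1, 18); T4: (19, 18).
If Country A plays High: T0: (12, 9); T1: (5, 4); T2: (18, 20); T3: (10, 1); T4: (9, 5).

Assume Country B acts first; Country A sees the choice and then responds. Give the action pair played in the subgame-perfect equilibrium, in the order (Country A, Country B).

Solve by backward induction (Country B leads).
- T0 → Country A plays Free (best of 15, 1, 12); Country B gets 4.
- T1 → Country A plays Moderate (best of 15, 17, 5); Country B gets 3.
- T2 → Country A plays High (best of 14, 7, 18); Country B gets 20.
- T3 → Country A plays High (best of 2, 1, 10); Country B gets 1.
- T4 → Country A plays Moderate (best of 0, 19, 9); Country B gets 18.
Among 4, 3, 20, 1, 18, the best is 20 at T2. Subgame-perfect outcome: (High, T2) with payoffs (18, 20).

(High, T2)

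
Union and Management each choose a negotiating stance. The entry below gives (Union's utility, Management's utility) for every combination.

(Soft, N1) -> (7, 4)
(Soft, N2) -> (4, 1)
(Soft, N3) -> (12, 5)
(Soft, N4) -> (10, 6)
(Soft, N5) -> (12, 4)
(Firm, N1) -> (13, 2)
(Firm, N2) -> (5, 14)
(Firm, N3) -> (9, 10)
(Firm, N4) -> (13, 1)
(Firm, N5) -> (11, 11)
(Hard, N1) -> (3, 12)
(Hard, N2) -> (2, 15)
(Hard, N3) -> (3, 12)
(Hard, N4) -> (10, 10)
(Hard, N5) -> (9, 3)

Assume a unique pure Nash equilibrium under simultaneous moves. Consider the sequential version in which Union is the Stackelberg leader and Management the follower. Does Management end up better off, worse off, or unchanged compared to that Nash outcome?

Backward induction with Union moving first.
- Soft → Management plays N4 (best of 4, 1, 5, 6, 4); Union gets 10.
- Firm → Management plays N2 (best of 2, 14, 10, 1, 11); Union gets 5.
- Hard → Management plays N2 (best of 12, 15, 12, 10, 3); Union gets 2.
Union's induced payoffs are 10, 5, 2, so Union commits to Soft. Subgame-perfect outcome: (Soft, N4) with payoffs (10, 6).
For the simultaneous game, intersect best replies.
Union's best replies: N1→Firm; N2→Firm; N3→Soft; N4→Firm; N5→Soft.
Management's best replies: Soft→N4; Firm→N2; Hard→N2.
The unique mutual best reply is (Firm, N2), giving (5, 14).
Management earns 6 sequentially versus 14 at the Nash outcome: worse off.

worse off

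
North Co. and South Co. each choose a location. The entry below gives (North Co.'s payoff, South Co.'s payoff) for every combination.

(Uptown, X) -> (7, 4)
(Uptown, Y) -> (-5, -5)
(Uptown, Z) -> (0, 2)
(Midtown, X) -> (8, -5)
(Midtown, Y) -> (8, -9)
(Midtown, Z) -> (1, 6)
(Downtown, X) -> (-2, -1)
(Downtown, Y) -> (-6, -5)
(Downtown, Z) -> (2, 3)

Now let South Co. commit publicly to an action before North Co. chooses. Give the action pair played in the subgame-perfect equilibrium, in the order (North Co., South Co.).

(Downtown, Z)

Work backward from North Co.'s decision.
- X: BR = Midtown, leader payoff -5.
- Y: BR = Midtown, leader payoff -9.
- Z: BR = Downtown, leader payoff 3.
Maximizing over -5, -9, 3, South Co. chooses Z. Subgame-perfect outcome: (Downtown, Z) with payoffs (2, 3).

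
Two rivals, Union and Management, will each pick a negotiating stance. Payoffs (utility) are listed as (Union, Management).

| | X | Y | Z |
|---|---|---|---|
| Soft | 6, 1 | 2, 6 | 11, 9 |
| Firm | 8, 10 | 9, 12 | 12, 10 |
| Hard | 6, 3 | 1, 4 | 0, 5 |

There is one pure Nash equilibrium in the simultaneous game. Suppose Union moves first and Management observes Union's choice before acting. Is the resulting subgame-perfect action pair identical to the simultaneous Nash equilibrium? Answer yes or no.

no

Solve by backward induction (Union leads).
- Soft: Management compares 1, 6, 9 and picks Z; Union would get 11.
- Firm: Management compares 10, 12, 10 and picks Y; Union would get 9.
- Hard: Management compares 3, 4, 5 and picks Z; Union would get 0.
Maximizing over 11, 9, 0, Union chooses Soft. Subgame-perfect outcome: (Soft, Z) with payoffs (11, 9).
For the simultaneous game, intersect best replies.
Union's best replies: X→Firm; Y→Firm; Z→Firm.
Management's best replies: Soft→Z; Firm→Y; Hard→Z.
The unique mutual best reply is (Firm, Y), giving (9, 12).
Sequential outcome (Soft, Z) differs from the Nash profile (Firm, Y).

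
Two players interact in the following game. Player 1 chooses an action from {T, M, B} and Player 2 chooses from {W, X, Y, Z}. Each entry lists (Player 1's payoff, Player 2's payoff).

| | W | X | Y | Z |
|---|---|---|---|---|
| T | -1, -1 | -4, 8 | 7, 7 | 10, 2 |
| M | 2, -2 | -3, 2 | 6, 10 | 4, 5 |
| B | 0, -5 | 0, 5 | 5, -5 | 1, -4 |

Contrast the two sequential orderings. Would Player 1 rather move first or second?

If Player 1 leads: Player 2's best replies are T→X, M→Y, B→X; Player 1's induced payoffs -4, 6, 0; outcome (M, Y), payoffs (6, 10).
If Player 2 leads: Player 1's best replies are W→M, X→B, Y→T, Z→T; Player 2's induced payoffs -2, 5, 7, 2; outcome (T, Y), payoffs (7, 7).
Player 1 gets 6 moving first and 7 moving second, so Player 1 prefers to move second.

second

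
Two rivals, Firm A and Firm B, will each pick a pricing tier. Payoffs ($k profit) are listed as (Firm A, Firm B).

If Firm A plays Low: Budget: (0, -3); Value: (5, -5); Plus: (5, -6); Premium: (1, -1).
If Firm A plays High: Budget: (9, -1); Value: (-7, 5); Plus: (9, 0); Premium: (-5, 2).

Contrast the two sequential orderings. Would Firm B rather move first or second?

If Firm A leads: Firm B's best replies are Low→Premium, High→Value; Firm A's induced payoffs 1, -7; outcome (Low, Premium), payoffs (1, -1).
If Firm B leads: Firm A's best replies are Budget→High, Value→Low, Plus→High, Premium→Low; Firm B's induced payoffs -1, -5, 0, -1; outcome (High, Plus), payoffs (9, 0).
Firm B gets 0 moving first and -1 moving second, so Firm B prefers to move first.

first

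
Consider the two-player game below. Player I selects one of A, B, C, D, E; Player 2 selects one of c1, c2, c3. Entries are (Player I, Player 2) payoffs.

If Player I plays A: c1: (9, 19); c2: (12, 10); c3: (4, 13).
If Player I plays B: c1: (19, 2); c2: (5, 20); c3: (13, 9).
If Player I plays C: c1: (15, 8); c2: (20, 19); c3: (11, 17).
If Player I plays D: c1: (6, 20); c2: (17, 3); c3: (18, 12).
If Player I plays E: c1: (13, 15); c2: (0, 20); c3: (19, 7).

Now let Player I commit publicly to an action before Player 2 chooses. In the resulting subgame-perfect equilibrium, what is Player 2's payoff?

19

Solve by backward induction (Player I leads).
- A: Player 2 compares 19, 10, 13 and picks c1; Player I would get 9.
- B: Player 2 compares 2, 20, 9 and picks c2; Player I would get 5.
- C: Player 2 compares 8, 19, 17 and picks c2; Player I would get 20.
- D: Player 2 compares 20, 3, 12 and picks c1; Player I would get 6.
- E: Player 2 compares 15, 20, 7 and picks c2; Player I would get 0.
Maximizing over 9, 5, 20, 6, 0, Player I chooses C. Subgame-perfect outcome: (C, c2) with payoffs (20, 19).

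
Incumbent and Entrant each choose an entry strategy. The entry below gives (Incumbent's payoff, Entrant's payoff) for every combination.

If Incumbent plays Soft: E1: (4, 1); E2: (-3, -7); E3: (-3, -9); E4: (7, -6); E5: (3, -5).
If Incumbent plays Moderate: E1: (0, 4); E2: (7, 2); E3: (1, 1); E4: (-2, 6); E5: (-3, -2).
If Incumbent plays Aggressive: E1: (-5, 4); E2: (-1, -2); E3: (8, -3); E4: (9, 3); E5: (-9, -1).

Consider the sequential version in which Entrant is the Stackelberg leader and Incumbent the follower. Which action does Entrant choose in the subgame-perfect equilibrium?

E4

Backward induction with Entrant moving first.
- E1 → Incumbent plays Soft (best of 4, 0, -5); Entrant gets 1.
- E2 → Incumbent plays Moderate (best of -3, 7, -1); Entrant gets 2.
- E3 → Incumbent plays Aggressive (best of -3, 1, 8); Entrant gets -3.
- E4 → Incumbent plays Aggressive (best of 7, -2, 9); Entrant gets 3.
- E5 → Incumbent plays Soft (best of 3, -3, -9); Entrant gets -5.
Entrant's induced payoffs are 1, 2, -3, 3, -5, so Entrant commits to E4. Subgame-perfect outcome: (Aggressive, E4) with payoffs (9, 3).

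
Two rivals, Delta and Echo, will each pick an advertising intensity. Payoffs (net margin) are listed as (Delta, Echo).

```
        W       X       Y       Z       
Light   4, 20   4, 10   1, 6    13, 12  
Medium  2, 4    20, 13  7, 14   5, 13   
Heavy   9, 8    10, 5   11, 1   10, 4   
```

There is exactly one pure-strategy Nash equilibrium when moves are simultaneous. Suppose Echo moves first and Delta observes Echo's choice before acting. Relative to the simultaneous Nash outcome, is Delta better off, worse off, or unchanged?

Delta best-responds to each possible Echo move:
- W: Delta compares 4, 2, 9 and picks Heavy; Echo would get 8.
- X: Delta compares 4, 20, 10 and picks Medium; Echo would get 13.
- Y: Delta compares 1, 7, 11 and picks Heavy; Echo would get 1.
- Z: Delta compares 13, 5, 10 and picks Light; Echo would get 12.
Maximizing over 8, 13, 1, 12, Echo chooses X. Subgame-perfect outcome: (Medium, X) with payoffs (20, 13).
Now find the simultaneous Nash equilibrium.
Delta's best replies: W→Heavy; X→Medium; Y→Heavy; Z→Light.
Echo's best replies: Light→W; Medium→Y; Heavy→W.
The unique mutual best reply is (Heavy, W), giving (9, 8).
Delta earns 20 sequentially versus 9 at the Nash outcome: better off.

better off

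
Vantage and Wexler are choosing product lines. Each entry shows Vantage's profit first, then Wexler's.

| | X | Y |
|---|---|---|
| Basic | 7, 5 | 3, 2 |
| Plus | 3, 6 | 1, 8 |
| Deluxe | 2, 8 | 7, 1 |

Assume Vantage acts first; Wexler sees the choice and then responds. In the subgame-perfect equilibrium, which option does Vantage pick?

Solve by backward induction (Vantage leads).
- Basic: BR = X, leader payoff 7.
- Plus: BR = Y, leader payoff 1.
- Deluxe: BR = X, leader payoff 2.
Among 7, 1, 2, the best is 7 at Basic. Subgame-perfect outcome: (Basic, X) with payoffs (7, 5).

Basic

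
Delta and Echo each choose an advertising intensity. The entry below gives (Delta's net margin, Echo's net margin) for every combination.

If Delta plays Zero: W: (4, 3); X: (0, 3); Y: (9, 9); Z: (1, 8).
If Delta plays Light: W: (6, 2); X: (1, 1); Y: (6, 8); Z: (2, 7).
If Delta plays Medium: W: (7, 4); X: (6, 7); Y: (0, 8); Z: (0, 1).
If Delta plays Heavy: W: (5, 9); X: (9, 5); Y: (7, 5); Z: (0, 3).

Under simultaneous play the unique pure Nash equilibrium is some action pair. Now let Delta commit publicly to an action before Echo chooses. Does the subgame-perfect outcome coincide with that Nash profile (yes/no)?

Echo best-responds to each possible Delta move:
- Zero: Echo compares 3, 3, 9, 8 and picks Y; Delta would get 9.
- Light: Echo compares 2, 1, 8, 7 and picks Y; Delta would get 6.
- Medium: Echo compares 4, 7, 8, 1 and picks Y; Delta would get 0.
- Heavy: Echo compares 9, 5, 5, 3 and picks W; Delta would get 5.
Delta's induced payoffs are 9, 6, 0, 5, so Delta commits to Zero. Subgame-perfect outcome: (Zero, Y) with payoffs (9, 9).
Now find the simultaneous Nash equilibrium.
Delta's best replies: W→Medium; X→Heavy; Y→Zero; Z→Light.
Echo's best replies: Zero→Y; Light→Y; Medium→Y; Heavy→W.
The unique mutual best reply is (Zero, Y), giving (9, 9).
Sequential outcome (Zero, Y) coincides with the Nash profile (Zero, Y).

yes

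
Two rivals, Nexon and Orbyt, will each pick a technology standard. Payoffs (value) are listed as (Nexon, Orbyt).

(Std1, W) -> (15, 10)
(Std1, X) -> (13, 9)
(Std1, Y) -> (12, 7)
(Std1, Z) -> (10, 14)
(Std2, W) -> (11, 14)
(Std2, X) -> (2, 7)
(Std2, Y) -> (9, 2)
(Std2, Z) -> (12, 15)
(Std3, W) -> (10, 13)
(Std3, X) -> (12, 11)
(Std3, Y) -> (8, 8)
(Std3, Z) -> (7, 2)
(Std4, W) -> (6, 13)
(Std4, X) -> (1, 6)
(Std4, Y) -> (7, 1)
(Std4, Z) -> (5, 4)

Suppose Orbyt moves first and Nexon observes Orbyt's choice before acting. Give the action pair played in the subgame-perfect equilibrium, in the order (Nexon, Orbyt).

Backward induction with Orbyt moving first.
- W → Nexon plays Std1 (best of 15, 11, 10, 6); Orbyt gets 10.
- X → Nexon plays Std1 (best of 13, 2, 12, 1); Orbyt gets 9.
- Y → Nexon plays Std1 (best of 12, 9, 8, 7); Orbyt gets 7.
- Z → Nexon plays Std2 (best of 10, 12, 7, 5); Orbyt gets 15.
Orbyt's induced payoffs are 10, 9, 7, 15, so Orbyt commits to Z. Subgame-perfect outcome: (Std2, Z) with payoffs (12, 15).

(Std2, Z)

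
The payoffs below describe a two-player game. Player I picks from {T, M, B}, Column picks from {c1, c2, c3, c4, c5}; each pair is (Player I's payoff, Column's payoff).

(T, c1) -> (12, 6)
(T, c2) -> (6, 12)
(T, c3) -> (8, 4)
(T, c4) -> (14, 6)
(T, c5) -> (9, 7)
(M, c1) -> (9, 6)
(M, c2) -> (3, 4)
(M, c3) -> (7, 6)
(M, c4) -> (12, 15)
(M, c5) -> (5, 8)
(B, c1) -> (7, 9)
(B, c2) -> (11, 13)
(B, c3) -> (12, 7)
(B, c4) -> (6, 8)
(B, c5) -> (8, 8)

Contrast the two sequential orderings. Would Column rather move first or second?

If Player I leads: Column's best replies are T→c2, M→c4, B→c2; Player I's induced payoffs 6, 12, 11; outcome (M, c4), payoffs (12, 15).
If Column leads: Player I's best replies are c1→T, c2→B, c3→B, c4→T, c5→T; Column's induced payoffs 6, 13, 7, 6, 7; outcome (B, c2), payoffs (11, 13).
Column gets 13 moving first and 15 moving second, so Column prefers to move second.

second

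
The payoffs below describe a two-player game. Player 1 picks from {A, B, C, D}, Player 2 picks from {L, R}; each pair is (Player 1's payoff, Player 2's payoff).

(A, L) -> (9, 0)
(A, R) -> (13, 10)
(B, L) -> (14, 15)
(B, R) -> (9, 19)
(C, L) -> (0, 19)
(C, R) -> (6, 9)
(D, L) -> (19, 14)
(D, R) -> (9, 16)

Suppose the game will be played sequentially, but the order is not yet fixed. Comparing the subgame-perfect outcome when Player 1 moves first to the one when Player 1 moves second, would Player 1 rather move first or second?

second

If Player 1 leads: Player 2's best replies are A→R, B→R, C→L, D→R; Player 1's induced payoffs 13, 9, 0, 9; outcome (A, R), payoffs (13, 10).
If Player 2 leads: Player 1's best replies are L→D, R→A; Player 2's induced payoffs 14, 10; outcome (D, L), payoffs (19, 14).
Player 1 gets 13 moving first and 19 moving second, so Player 1 prefers to move second.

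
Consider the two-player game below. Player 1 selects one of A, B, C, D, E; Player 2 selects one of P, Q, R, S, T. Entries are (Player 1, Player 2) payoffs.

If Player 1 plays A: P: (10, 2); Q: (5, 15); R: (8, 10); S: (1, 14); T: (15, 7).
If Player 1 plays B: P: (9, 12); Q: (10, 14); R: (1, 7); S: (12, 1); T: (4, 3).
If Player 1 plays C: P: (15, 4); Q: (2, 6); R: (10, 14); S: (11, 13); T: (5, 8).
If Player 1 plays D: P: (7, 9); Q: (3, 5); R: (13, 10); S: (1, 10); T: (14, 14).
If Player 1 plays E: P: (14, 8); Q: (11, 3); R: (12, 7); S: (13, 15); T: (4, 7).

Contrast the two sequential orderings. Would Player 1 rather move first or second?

first

If Player 1 leads: Player 2's best replies are A→Q, B→Q, C→R, D→T, E→S; Player 1's induced payoffs 5, 10, 10, 14, 13; outcome (D, T), payoffs (14, 14).
If Player 2 leads: Player 1's best replies are P→C, Q→E, R→D, S→E, T→A; Player 2's induced payoffs 4, 3, 10, 15, 7; outcome (E, S), payoffs (13, 15).
Player 1 gets 14 moving first and 13 moving second, so Player 1 prefers to move first.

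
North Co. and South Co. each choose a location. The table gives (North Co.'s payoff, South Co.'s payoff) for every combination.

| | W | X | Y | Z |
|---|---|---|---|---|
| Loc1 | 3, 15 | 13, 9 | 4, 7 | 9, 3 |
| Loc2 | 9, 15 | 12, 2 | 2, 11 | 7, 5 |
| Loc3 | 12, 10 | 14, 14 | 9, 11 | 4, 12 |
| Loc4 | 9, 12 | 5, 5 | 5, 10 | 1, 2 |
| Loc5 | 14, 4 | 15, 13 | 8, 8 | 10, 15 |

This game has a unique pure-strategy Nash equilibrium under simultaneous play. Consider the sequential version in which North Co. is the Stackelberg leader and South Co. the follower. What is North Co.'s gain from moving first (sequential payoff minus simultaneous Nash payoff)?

4

Backward induction with North Co. moving first.
- Loc1 → South Co. plays W (best of 15, 9, 7, 3); North Co. gets 3.
- Loc2 → South Co. plays W (best of 15, 2, 11, 5); North Co. gets 9.
- Loc3 → South Co. plays X (best of 10, 14, 11, 12); North Co. gets 14.
- Loc4 → South Co. plays W (best of 12, 5, 10, 2); North Co. gets 9.
- Loc5 → South Co. plays Z (best of 4, 13, 8, 15); North Co. gets 10.
Maximizing over 3, 9, 14, 9, 10, North Co. chooses Loc3. Subgame-perfect outcome: (Loc3, X) with payoffs (14, 14).
Now find the simultaneous Nash equilibrium.
North Co.'s best replies: W→Loc5; X→Loc5; Y→Loc3; Z→Loc5.
South Co.'s best replies: Loc1→W; Loc2→W; Loc3→X; Loc4→W; Loc5→Z.
Only (Loc5, Z) has each player best-responding; Nash payoffs (10, 15).
North Co.'s commitment gain: 14 − 10 = 4.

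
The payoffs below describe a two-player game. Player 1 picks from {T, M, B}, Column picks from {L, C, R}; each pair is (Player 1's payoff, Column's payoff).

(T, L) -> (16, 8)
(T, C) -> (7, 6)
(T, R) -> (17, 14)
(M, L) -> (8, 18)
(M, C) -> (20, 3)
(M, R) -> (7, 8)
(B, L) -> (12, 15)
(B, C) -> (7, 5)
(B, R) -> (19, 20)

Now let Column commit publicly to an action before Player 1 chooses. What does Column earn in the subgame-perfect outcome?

Work backward from Player 1's decision.
- L: BR = T, leader payoff 8.
- C: BR = M, leader payoff 3.
- R: BR = B, leader payoff 20.
Maximizing over 8, 3, 20, Column chooses R. Subgame-perfect outcome: (B, R) with payoffs (19, 20).

20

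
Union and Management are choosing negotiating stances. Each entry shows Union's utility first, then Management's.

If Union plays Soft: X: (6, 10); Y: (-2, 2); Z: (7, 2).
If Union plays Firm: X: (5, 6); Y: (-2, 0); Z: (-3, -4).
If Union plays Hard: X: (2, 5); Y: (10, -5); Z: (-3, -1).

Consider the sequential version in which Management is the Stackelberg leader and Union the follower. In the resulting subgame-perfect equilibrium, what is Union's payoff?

Backward induction with Management moving first.
- X: Union compares 6, 5, 2 and picks Soft; Management would get 10.
- Y: Union compares -2, -2, 10 and picks Hard; Management would get -5.
- Z: Union compares 7, -3, -3 and picks Soft; Management would get 2.
Management's induced payoffs are 10, -5, 2, so Management commits to X. Subgame-perfect outcome: (Soft, X) with payoffs (6, 10).

6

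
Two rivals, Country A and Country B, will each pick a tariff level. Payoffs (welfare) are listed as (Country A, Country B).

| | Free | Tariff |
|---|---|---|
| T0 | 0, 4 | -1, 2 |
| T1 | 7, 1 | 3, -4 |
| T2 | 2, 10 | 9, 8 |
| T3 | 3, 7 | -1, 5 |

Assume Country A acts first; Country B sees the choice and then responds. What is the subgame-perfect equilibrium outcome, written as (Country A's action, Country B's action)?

(T1, Free)

Backward induction with Country A moving first.
- T0 → Country B plays Free (best of 4, 2); Country A gets 0.
- T1 → Country B plays Free (best of 1, -4); Country A gets 7.
- T2 → Country B plays Free (best of 10, 8); Country A gets 2.
- T3 → Country B plays Free (best of 7, 5); Country A gets 3.
Country A's induced payoffs are 0, 7, 2, 3, so Country A commits to T1. Subgame-perfect outcome: (T1, Free) with payoffs (7, 1).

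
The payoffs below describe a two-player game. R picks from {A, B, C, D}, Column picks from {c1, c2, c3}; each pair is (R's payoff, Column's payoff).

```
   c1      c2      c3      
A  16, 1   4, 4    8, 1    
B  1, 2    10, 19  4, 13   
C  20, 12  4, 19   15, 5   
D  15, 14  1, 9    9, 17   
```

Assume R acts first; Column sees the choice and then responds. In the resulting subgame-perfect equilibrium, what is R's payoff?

10

Column best-responds to each possible R move:
- A → Column plays c2 (best of 1, 4, 1); R gets 4.
- B → Column plays c2 (best of 2, 19, 13); R gets 10.
- C → Column plays c2 (best of 12, 19, 5); R gets 4.
- D → Column plays c3 (best of 14, 9, 17); R gets 9.
R's induced payoffs are 4, 10, 4, 9, so R commits to B. Subgame-perfect outcome: (B, c2) with payoffs (10, 19).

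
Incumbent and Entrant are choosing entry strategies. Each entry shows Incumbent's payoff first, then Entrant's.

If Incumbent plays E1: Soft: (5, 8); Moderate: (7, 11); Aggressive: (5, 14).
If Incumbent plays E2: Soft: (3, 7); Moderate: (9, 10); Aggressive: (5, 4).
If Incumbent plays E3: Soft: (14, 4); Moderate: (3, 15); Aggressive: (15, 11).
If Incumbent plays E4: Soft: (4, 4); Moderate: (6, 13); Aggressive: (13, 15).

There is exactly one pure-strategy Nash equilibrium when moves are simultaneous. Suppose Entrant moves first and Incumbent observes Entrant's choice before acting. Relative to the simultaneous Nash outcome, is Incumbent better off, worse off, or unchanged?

better off

Work backward from Incumbent's decision.
- Soft: Incumbent compares 5, 3, 14, 4 and picks E3; Entrant would get 4.
- Moderate: Incumbent compares 7, 9, 3, 6 and picks E2; Entrant would get 10.
- Aggressive: Incumbent compares 5, 5, 15, 13 and picks E3; Entrant would get 11.
Entrant's induced payoffs are 4, 10, 11, so Entrant commits to Aggressive. Subgame-perfect outcome: (E3, Aggressive) with payoffs (15, 11).
Under simultaneous play:
Incumbent's best replies: Soft→E3; Moderate→E2; Aggressive→E3.
Entrant's best replies: E1→Aggressive; E2→Moderate; E3→Moderate; E4→Aggressive.
The unique mutual best reply is (E2, Moderate), giving (9, 10).
Incumbent earns 15 sequentially versus 9 at the Nash outcome: better off.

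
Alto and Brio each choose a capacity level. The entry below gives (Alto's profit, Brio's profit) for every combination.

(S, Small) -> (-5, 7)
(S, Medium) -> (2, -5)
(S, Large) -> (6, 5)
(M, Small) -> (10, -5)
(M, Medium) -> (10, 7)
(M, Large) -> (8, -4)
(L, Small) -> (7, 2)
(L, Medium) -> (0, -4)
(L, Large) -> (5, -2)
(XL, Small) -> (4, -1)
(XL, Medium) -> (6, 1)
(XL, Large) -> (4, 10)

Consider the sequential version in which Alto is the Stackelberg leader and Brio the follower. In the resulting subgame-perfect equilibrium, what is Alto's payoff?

Work backward from Brio's decision.
- S → Brio plays Small (best of 7, -5, 5); Alto gets -5.
- M → Brio plays Medium (best of -5, 7, -4); Alto gets 10.
- L → Brio plays Small (best of 2, -4, -2); Alto gets 7.
- XL → Brio plays Large (best of -1, 1, 10); Alto gets 4.
Alto's induced payoffs are -5, 10, 7, 4, so Alto commits to M. Subgame-perfect outcome: (M, Medium) with payoffs (10, 7).

10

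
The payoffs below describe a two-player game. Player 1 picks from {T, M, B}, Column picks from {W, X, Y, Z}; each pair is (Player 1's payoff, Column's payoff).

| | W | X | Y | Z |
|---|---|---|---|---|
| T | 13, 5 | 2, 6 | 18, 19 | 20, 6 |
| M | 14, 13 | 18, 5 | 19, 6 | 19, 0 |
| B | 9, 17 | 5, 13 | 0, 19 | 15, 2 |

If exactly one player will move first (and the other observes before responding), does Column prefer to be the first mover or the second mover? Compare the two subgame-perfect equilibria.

second

If Player 1 leads: Column's best replies are T→Y, M→W, B→Y; Player 1's induced payoffs 18, 14, 0; outcome (T, Y), payoffs (18, 19).
If Column leads: Player 1's best replies are W→M, X→M, Y→M, Z→T; Column's induced payoffs 13, 5, 6, 6; outcome (M, W), payoffs (14, 13).
Column gets 13 moving first and 19 moving second, so Column prefers to move second.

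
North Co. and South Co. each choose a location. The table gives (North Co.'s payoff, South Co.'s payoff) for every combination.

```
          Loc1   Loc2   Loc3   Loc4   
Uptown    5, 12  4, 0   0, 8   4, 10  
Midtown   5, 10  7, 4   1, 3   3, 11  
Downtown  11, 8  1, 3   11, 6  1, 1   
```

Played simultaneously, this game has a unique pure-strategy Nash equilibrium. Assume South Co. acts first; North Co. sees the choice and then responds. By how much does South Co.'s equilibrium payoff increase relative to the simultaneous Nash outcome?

2

North Co. best-responds to each possible South Co. move:
- Loc1 → North Co. plays Downtown (best of 5, 5, 11); South Co. gets 8.
- Loc2 → North Co. plays Midtown (best of 4, 7, 1); South Co. gets 4.
- Loc3 → North Co. plays Downtown (best of 0, 1, 11); South Co. gets 6.
- Loc4 → North Co. plays Uptown (best of 4, 3, 1); South Co. gets 10.
Among 8, 4, 6, 10, the best is 10 at Loc4. Subgame-perfect outcome: (Uptown, Loc4) with payoffs (4, 10).
For the simultaneous game, intersect best replies.
North Co.'s best replies: Loc1→Downtown; Loc2→Midtown; Loc3→Downtown; Loc4→Uptown.
South Co.'s best replies: Uptown→Loc1; Midtown→Loc4; Downtown→Loc1.
The unique mutual best reply is (Downtown, Loc1), giving (11, 8).
South Co.'s commitment gain: 10 − 8 = 2.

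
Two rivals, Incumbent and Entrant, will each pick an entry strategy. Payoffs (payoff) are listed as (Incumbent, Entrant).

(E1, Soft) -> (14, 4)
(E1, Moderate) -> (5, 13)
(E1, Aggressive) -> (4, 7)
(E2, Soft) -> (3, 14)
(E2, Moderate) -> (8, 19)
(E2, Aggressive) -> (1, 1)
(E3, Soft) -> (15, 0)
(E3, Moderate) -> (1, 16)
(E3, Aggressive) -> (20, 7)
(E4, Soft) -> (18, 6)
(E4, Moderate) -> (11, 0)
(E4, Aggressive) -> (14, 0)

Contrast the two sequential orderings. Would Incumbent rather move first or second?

If Incumbent leads: Entrant's best replies are E1→Moderate, E2→Moderate, E3→Moderate, E4→Soft; Incumbent's induced payoffs 5, 8, 1, 18; outcome (E4, Soft), payoffs (18, 6).
If Entrant leads: Incumbent's best replies are Soft→E4, Moderate→E4, Aggressive→E3; Entrant's induced payoffs 6, 0, 7; outcome (E3, Aggressive), payoffs (20, 7).
Incumbent gets 18 moving first and 20 moving second, so Incumbent prefers to move second.

second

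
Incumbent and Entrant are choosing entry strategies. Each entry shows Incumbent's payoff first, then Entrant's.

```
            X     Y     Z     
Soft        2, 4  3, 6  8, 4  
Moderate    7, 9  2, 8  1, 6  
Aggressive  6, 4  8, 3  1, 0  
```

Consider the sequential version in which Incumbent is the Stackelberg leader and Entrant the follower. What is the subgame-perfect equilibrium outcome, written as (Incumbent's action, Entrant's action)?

Work backward from Entrant's decision.
- Soft: Entrant compares 4, 6, 4 and picks Y; Incumbent would get 3.
- Moderate: Entrant compares 9, 8, 6 and picks X; Incumbent would get 7.
- Aggressive: Entrant compares 4, 3, 0 and picks X; Incumbent would get 6.
Among 3, 7, 6, the best is 7 at Moderate. Subgame-perfect outcome: (Moderate, X) with payoffs (7, 9).

(Moderate, X)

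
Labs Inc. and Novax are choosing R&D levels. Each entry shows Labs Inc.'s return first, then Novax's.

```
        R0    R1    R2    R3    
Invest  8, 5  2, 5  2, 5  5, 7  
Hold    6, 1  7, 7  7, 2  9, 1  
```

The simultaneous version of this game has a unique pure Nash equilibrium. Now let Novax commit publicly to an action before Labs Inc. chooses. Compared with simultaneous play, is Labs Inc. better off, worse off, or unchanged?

Solve by backward induction (Novax leads).
- R0: BR = Invest, leader payoff 5.
- R1: BR = Hold, leader payoff 7.
- R2: BR = Hold, leader payoff 2.
- R3: BR = Hold, leader payoff 1.
Among 5, 7, 2, 1, the best is 7 at R1. Subgame-perfect outcome: (Hold, R1) with payoffs (7, 7).
Under simultaneous play:
Labs Inc.'s best replies: R0→Invest; R1→Hold; R2→Hold; R3→Hold.
Novax's best replies: Invest→R3; Hold→R1.
The unique mutual best reply is (Hold, R1), giving (7, 7).
Labs Inc. earns 7 sequentially versus 7 at the Nash outcome: unchanged.

unchanged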